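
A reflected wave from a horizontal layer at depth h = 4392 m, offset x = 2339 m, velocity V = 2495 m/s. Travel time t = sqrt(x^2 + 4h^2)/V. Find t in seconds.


x^2 + 4h^2 = 2339^2 + 4*4392^2 = 5470921 + 77158656 = 82629577
sqrt(82629577) = 9090.0812
t = 9090.0812 / 2495 = 3.6433 s

3.6433


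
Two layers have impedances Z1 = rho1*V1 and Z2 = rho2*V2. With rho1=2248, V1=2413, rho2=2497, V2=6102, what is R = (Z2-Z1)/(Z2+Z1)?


Z1 = 2248 * 2413 = 5424424
Z2 = 2497 * 6102 = 15236694
R = (15236694 - 5424424) / (15236694 + 5424424) = 9812270 / 20661118 = 0.4749

0.4749


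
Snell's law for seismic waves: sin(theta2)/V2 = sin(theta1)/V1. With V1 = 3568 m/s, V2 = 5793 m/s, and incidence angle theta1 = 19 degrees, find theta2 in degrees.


sin(theta1) = sin(19 deg) = 0.325568
sin(theta2) = V2/V1 * sin(theta1) = 5793/3568 * 0.325568 = 0.528592
theta2 = arcsin(0.528592) = 31.9104 degrees

31.9104


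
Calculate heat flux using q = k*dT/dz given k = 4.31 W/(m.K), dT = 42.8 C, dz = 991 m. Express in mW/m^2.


q = k * dT / dz * 1000
= 4.31 * 42.8 / 991 * 1000
= 0.186143 * 1000
= 186.1433 mW/m^2

186.1433


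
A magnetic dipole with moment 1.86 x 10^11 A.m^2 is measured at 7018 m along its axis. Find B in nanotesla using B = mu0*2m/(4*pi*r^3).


m = 1.86 x 10^11 = 186000000000 A.m^2
2m = 372000000000 A.m^2
r^3 = 7018^3 = 345652809832
B = (4pi*10^-7) * 372000000000 / (4*pi * 345652809832) * 1e9
= 467468.986854 / 4343601312243.52 * 1e9
= 107.6224 nT

107.6224


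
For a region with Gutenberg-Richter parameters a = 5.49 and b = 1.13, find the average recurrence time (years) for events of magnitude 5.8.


log10(N) = 5.49 - 1.13*5.8 = -1.064
N = 10^-1.064 = 0.086298
T = 1/N = 1/0.086298 = 11.5878 years

11.5878


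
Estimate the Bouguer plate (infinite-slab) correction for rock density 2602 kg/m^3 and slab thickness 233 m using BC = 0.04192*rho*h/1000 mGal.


BC = 0.04192 * rho * h / 1000
= 0.04192 * 2602 * 233 / 1000
= 25.4147 mGal

25.4147


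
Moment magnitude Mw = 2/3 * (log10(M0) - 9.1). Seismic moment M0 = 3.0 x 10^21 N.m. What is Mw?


log10(M0) = log10(3.0 x 10^21) = 21.4771
Mw = 2/3 * (21.4771 - 9.1)
= 2/3 * 12.3771
= 8.25

8.25


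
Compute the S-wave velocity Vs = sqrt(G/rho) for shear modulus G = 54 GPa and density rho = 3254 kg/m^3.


Convert G to Pa: G = 54e9 Pa
Compute G/rho = 54e9 / 3254 = 16594960.0492
Vs = sqrt(16594960.0492) = 4073.69 m/s

4073.69


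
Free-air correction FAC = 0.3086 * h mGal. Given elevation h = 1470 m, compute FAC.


FAC = 0.3086 * h
= 0.3086 * 1470
= 453.642 mGal

453.642


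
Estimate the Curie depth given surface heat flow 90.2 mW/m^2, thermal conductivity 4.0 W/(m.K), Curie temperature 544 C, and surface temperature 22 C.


T_Curie - T_surf = 544 - 22 = 522 C
Convert q to W/m^2: 90.2 mW/m^2 = 0.0902 W/m^2
d = 522 * 4.0 / 0.0902 = 23148.56 m

23148.56


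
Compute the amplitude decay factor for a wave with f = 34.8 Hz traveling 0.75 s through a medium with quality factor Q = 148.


pi*f*t/Q = pi*34.8*0.75/148 = 0.554024
A/A0 = exp(-0.554024) = 0.574633

0.574633


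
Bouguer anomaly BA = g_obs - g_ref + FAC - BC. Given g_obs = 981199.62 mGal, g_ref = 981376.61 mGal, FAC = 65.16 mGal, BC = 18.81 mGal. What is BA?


BA = g_obs - g_ref + FAC - BC
= 981199.62 - 981376.61 + 65.16 - 18.81
= -130.64 mGal

-130.64


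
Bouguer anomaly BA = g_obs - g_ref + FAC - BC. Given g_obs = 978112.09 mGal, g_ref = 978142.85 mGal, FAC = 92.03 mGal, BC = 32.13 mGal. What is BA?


BA = g_obs - g_ref + FAC - BC
= 978112.09 - 978142.85 + 92.03 - 32.13
= 29.14 mGal

29.14


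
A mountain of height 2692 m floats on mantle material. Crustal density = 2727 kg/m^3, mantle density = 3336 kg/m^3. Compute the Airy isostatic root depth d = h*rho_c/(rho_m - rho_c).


rho_m - rho_c = 3336 - 2727 = 609
d = 2692 * 2727 / 609
= 7341084 / 609
= 12054.33 m

12054.33


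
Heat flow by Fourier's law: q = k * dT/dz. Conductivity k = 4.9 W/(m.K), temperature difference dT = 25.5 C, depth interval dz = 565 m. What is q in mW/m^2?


q = k * dT / dz * 1000
= 4.9 * 25.5 / 565 * 1000
= 0.22115 * 1000
= 221.1504 mW/m^2

221.1504


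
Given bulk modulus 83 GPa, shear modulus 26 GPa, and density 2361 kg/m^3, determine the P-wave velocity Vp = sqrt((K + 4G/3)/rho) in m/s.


First compute the effective modulus:
K + 4G/3 = 83e9 + 4*26e9/3 = 117666666666.67 Pa
Then divide by density:
117666666666.67 / 2361 = 49837639.4183 Pa/(kg/m^3)
Take the square root:
Vp = sqrt(49837639.4183) = 7059.58 m/s

7059.58


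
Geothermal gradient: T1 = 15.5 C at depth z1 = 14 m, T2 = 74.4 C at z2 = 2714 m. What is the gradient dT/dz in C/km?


dT = 74.4 - 15.5 = 58.9 C
dz = 2714 - 14 = 2700 m
gradient = dT/dz * 1000 = 58.9/2700 * 1000 = 21.8148 C/km

21.8148


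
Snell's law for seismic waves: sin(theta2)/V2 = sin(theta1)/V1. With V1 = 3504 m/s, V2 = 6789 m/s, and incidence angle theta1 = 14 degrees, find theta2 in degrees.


sin(theta1) = sin(14 deg) = 0.241922
sin(theta2) = V2/V1 * sin(theta1) = 6789/3504 * 0.241922 = 0.468724
theta2 = arcsin(0.468724) = 27.9515 degrees

27.9515


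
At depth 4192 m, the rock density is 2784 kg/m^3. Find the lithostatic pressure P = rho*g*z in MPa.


P = rho * g * z / 1e6
= 2784 * 9.81 * 4192 / 1e6
= 114487879.68 / 1e6
= 114.4879 MPa

114.4879


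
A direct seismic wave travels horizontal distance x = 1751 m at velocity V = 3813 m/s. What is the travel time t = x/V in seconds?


t = x / V
= 1751 / 3813
= 0.4592 s

0.4592


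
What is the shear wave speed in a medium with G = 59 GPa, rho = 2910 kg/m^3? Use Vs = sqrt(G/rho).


Convert G to Pa: G = 59e9 Pa
Compute G/rho = 59e9 / 2910 = 20274914.0893
Vs = sqrt(20274914.0893) = 4502.77 m/s

4502.77


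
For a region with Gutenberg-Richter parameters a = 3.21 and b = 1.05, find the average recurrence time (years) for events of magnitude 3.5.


log10(N) = 3.21 - 1.05*3.5 = -0.465
N = 10^-0.465 = 0.342768
T = 1/N = 1/0.342768 = 2.9174 years

2.9174


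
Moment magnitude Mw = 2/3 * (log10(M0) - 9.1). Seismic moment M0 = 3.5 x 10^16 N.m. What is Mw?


log10(M0) = log10(3.5 x 10^16) = 16.5441
Mw = 2/3 * (16.5441 - 9.1)
= 2/3 * 7.4441
= 4.96

4.96


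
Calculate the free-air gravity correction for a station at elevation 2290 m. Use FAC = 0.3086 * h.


FAC = 0.3086 * h
= 0.3086 * 2290
= 706.694 mGal

706.694


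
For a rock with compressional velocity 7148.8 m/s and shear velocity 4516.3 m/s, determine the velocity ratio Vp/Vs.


Vp/Vs = 7148.8 / 4516.3
= 1.5829

1.5829


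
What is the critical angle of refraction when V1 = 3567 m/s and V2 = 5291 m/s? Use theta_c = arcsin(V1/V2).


V1/V2 = 3567/5291 = 0.674164
theta_c = arcsin(0.674164) = 42.3892 degrees

42.3892


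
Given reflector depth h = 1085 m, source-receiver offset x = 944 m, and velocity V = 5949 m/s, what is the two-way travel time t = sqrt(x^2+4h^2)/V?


x^2 + 4h^2 = 944^2 + 4*1085^2 = 891136 + 4708900 = 5600036
sqrt(5600036) = 2366.4395
t = 2366.4395 / 5949 = 0.3978 s

0.3978


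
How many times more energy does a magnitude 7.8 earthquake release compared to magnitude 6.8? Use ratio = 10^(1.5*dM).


M2 - M1 = 7.8 - 6.8 = 1.0
1.5 * 1.0 = 1.5
ratio = 10^1.5 = 31.62

31.62


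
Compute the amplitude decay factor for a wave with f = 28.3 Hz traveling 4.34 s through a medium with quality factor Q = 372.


pi*f*t/Q = pi*28.3*4.34/372 = 1.037249
A/A0 = exp(-1.037249) = 0.354428

0.354428


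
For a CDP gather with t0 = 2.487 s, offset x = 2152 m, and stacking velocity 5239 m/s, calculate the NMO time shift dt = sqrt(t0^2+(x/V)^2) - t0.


x/Vnmo = 2152/5239 = 0.410765
(x/Vnmo)^2 = 0.168728
t0^2 = 6.185169
sqrt(6.185169 + 0.168728) = 2.520694
dt = 2.520694 - 2.487 = 0.033694

0.033694


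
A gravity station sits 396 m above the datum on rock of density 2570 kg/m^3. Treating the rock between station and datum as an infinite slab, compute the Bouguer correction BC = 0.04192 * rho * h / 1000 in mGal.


BC = 0.04192 * rho * h / 1000
= 0.04192 * 2570 * 396 / 1000
= 42.6628 mGal

42.6628


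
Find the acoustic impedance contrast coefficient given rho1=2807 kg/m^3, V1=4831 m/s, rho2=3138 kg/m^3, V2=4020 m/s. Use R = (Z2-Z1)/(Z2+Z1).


Z1 = 2807 * 4831 = 13560617
Z2 = 3138 * 4020 = 12614760
R = (12614760 - 13560617) / (12614760 + 13560617) = -945857 / 26175377 = -0.0361

-0.0361


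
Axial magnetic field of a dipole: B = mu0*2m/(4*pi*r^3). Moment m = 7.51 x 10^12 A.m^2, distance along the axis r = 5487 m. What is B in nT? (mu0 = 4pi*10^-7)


m = 7.51 x 10^12 = 7510000000000 A.m^2
2m = 15020000000000 A.m^2
r^3 = 5487^3 = 165198036303
B = (4pi*10^-7) * 15020000000000 / (4*pi * 165198036303) * 1e9
= 18874688.662767 / 2075939748947.86 * 1e9
= 9092.1178 nT

9092.1178


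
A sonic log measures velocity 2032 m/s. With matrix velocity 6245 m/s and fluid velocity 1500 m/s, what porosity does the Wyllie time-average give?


1/V - 1/Vm = 1/2032 - 1/6245 = 0.000332
1/Vf - 1/Vm = 1/1500 - 1/6245 = 0.00050654
phi = 0.000332 / 0.00050654 = 0.6554

0.6554


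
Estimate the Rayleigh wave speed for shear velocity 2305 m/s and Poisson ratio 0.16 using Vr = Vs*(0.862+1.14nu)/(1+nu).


Numerator factor = 0.862 + 1.14*0.16 = 1.0444
Denominator = 1 + 0.16 = 1.16
Vr = 2305 * 1.0444 / 1.16 = 2075.29 m/s

2075.29


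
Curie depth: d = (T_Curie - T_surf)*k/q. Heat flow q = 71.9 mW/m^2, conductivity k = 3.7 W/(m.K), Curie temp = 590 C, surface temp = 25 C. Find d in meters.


T_Curie - T_surf = 590 - 25 = 565 C
Convert q to W/m^2: 71.9 mW/m^2 = 0.0719 W/m^2
d = 565 * 3.7 / 0.0719 = 29075.1 m

29075.1


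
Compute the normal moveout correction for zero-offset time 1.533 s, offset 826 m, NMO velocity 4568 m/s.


x/Vnmo = 826/4568 = 0.180823
(x/Vnmo)^2 = 0.032697
t0^2 = 2.350089
sqrt(2.350089 + 0.032697) = 1.543628
dt = 1.543628 - 1.533 = 0.010628

0.010628


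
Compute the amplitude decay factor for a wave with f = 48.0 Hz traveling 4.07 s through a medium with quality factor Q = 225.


pi*f*t/Q = pi*48.0*4.07/225 = 2.72774
A/A0 = exp(-2.72774) = 0.065367

0.065367


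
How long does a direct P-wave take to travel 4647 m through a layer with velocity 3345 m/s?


t = x / V
= 4647 / 3345
= 1.3892 s

1.3892


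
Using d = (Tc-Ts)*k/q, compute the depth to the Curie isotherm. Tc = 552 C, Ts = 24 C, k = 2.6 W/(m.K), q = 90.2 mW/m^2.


T_Curie - T_surf = 552 - 24 = 528 C
Convert q to W/m^2: 90.2 mW/m^2 = 0.0902 W/m^2
d = 528 * 2.6 / 0.0902 = 15219.51 m

15219.51


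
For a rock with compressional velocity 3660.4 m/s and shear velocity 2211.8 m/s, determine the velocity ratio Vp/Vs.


Vp/Vs = 3660.4 / 2211.8
= 1.6549

1.6549


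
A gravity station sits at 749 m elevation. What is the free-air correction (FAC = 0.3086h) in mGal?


FAC = 0.3086 * h
= 0.3086 * 749
= 231.1414 mGal

231.1414


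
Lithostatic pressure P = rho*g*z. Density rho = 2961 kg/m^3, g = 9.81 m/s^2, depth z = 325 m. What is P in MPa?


P = rho * g * z / 1e6
= 2961 * 9.81 * 325 / 1e6
= 9440408.25 / 1e6
= 9.4404 MPa

9.4404


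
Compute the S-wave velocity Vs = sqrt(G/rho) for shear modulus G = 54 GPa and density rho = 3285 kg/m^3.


Convert G to Pa: G = 54e9 Pa
Compute G/rho = 54e9 / 3285 = 16438356.1644
Vs = sqrt(16438356.1644) = 4054.42 m/s

4054.42


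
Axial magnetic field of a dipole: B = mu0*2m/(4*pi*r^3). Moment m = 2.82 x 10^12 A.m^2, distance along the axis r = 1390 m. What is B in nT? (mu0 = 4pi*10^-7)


m = 2.82 x 10^12 = 2820000000000 A.m^2
2m = 5640000000000 A.m^2
r^3 = 1390^3 = 2685619000
B = (4pi*10^-7) * 5640000000000 / (4*pi * 2685619000) * 1e9
= 7087433.026499 / 33748483682.96 * 1e9
= 210007.4508 nT

210007.4508


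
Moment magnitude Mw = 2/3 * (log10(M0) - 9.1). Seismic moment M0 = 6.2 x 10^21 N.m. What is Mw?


log10(M0) = log10(6.2 x 10^21) = 21.7924
Mw = 2/3 * (21.7924 - 9.1)
= 2/3 * 12.6924
= 8.46

8.46


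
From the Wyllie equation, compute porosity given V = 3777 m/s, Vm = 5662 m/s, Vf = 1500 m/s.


1/V - 1/Vm = 1/3777 - 1/5662 = 8.814e-05
1/Vf - 1/Vm = 1/1500 - 1/5662 = 0.00049005
phi = 8.814e-05 / 0.00049005 = 0.1799

0.1799


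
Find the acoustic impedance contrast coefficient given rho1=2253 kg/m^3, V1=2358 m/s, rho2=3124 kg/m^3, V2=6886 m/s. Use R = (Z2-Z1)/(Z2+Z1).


Z1 = 2253 * 2358 = 5312574
Z2 = 3124 * 6886 = 21511864
R = (21511864 - 5312574) / (21511864 + 5312574) = 16199290 / 26824438 = 0.6039

0.6039


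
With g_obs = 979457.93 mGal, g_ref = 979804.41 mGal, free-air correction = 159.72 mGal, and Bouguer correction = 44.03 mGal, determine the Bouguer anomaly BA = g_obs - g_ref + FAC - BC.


BA = g_obs - g_ref + FAC - BC
= 979457.93 - 979804.41 + 159.72 - 44.03
= -230.79 mGal

-230.79


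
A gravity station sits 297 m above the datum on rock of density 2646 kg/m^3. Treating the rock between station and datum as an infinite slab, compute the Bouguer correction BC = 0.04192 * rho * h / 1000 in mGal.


BC = 0.04192 * rho * h / 1000
= 0.04192 * 2646 * 297 / 1000
= 32.9433 mGal

32.9433


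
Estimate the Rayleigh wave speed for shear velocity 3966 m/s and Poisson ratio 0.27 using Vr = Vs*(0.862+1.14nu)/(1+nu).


Numerator factor = 0.862 + 1.14*0.27 = 1.1698
Denominator = 1 + 0.27 = 1.27
Vr = 3966 * 1.1698 / 1.27 = 3653.09 m/s

3653.09


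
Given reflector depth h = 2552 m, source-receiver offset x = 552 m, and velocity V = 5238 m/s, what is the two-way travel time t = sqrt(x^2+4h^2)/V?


x^2 + 4h^2 = 552^2 + 4*2552^2 = 304704 + 26050816 = 26355520
sqrt(26355520) = 5133.7628
t = 5133.7628 / 5238 = 0.9801 s

0.9801


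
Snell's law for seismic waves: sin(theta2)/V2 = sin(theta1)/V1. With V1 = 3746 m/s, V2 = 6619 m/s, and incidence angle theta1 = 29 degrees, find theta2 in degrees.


sin(theta1) = sin(29 deg) = 0.48481
sin(theta2) = V2/V1 * sin(theta1) = 6619/3746 * 0.48481 = 0.856635
theta2 = arcsin(0.856635) = 58.9408 degrees

58.9408


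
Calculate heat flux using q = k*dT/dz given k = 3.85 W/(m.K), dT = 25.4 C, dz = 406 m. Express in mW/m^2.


q = k * dT / dz * 1000
= 3.85 * 25.4 / 406 * 1000
= 0.240862 * 1000
= 240.8621 mW/m^2

240.8621


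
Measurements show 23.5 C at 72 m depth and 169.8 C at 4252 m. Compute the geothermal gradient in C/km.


dT = 169.8 - 23.5 = 146.3 C
dz = 4252 - 72 = 4180 m
gradient = dT/dz * 1000 = 146.3/4180 * 1000 = 35.0 C/km

35.0


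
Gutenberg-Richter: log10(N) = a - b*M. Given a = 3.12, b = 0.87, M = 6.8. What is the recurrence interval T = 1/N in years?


log10(N) = 3.12 - 0.87*6.8 = -2.796
N = 10^-2.796 = 0.0016
T = 1/N = 1/0.0016 = 625.1727 years

625.1727


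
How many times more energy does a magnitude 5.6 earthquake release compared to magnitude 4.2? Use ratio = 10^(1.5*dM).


M2 - M1 = 5.6 - 4.2 = 1.4
1.5 * 1.4 = 2.1
ratio = 10^2.1 = 125.89

125.89


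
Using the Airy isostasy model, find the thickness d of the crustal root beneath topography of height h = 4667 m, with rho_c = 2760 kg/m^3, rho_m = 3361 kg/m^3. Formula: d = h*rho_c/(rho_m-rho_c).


rho_m - rho_c = 3361 - 2760 = 601
d = 4667 * 2760 / 601
= 12880920 / 601
= 21432.48 m

21432.48


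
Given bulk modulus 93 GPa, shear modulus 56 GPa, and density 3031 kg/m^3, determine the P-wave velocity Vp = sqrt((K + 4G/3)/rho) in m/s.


First compute the effective modulus:
K + 4G/3 = 93e9 + 4*56e9/3 = 167666666666.67 Pa
Then divide by density:
167666666666.67 / 3031 = 55317277.0263 Pa/(kg/m^3)
Take the square root:
Vp = sqrt(55317277.0263) = 7437.56 m/s

7437.56


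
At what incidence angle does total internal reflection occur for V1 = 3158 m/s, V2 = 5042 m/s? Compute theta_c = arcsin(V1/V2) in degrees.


V1/V2 = 3158/5042 = 0.626339
theta_c = arcsin(0.626339) = 38.7805 degrees

38.7805


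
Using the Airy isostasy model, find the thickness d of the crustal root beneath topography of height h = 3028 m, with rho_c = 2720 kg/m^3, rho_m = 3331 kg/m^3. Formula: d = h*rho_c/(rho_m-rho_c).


rho_m - rho_c = 3331 - 2720 = 611
d = 3028 * 2720 / 611
= 8236160 / 611
= 13479.8 m

13479.8


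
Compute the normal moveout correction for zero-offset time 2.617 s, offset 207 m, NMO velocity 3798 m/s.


x/Vnmo = 207/3798 = 0.054502
(x/Vnmo)^2 = 0.002971
t0^2 = 6.848689
sqrt(6.848689 + 0.002971) = 2.617567
dt = 2.617567 - 2.617 = 0.000567

5.670000e-04


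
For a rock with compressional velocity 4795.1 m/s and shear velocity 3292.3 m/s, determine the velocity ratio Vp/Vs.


Vp/Vs = 4795.1 / 3292.3
= 1.4565

1.4565


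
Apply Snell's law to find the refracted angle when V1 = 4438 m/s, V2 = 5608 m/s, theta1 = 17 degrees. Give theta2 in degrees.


sin(theta1) = sin(17 deg) = 0.292372
sin(theta2) = V2/V1 * sin(theta1) = 5608/4438 * 0.292372 = 0.36945
theta2 = arcsin(0.36945) = 21.6817 degrees

21.6817


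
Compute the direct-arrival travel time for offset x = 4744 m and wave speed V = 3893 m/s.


t = x / V
= 4744 / 3893
= 1.2186 s

1.2186


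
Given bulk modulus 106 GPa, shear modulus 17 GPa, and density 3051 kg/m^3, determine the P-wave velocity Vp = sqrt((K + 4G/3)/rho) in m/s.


First compute the effective modulus:
K + 4G/3 = 106e9 + 4*17e9/3 = 128666666666.67 Pa
Then divide by density:
128666666666.67 / 3051 = 42171965.4758 Pa/(kg/m^3)
Take the square root:
Vp = sqrt(42171965.4758) = 6493.99 m/s

6493.99


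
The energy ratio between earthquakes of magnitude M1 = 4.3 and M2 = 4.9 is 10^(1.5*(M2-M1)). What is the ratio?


M2 - M1 = 4.9 - 4.3 = 0.6
1.5 * 0.6 = 0.9
ratio = 10^0.9 = 7.94

7.94


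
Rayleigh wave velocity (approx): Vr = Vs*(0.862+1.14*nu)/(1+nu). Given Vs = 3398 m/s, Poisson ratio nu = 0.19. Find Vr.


Numerator factor = 0.862 + 1.14*0.19 = 1.0786
Denominator = 1 + 0.19 = 1.19
Vr = 3398 * 1.0786 / 1.19 = 3079.9 m/s

3079.9


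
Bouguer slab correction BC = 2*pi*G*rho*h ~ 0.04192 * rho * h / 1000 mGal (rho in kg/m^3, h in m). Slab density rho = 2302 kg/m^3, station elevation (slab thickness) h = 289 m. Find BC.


BC = 0.04192 * rho * h / 1000
= 0.04192 * 2302 * 289 / 1000
= 27.8885 mGal

27.8885


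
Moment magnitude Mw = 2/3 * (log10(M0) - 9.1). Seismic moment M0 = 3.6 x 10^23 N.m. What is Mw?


log10(M0) = log10(3.6 x 10^23) = 23.5563
Mw = 2/3 * (23.5563 - 9.1)
= 2/3 * 14.4563
= 9.64

9.64


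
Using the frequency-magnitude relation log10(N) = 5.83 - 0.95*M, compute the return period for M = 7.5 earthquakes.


log10(N) = 5.83 - 0.95*7.5 = -1.295
N = 10^-1.295 = 0.050699
T = 1/N = 1/0.050699 = 19.7242 years

19.7242


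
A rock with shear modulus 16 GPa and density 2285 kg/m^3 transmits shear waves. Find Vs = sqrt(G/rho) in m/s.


Convert G to Pa: G = 16e9 Pa
Compute G/rho = 16e9 / 2285 = 7002188.1838
Vs = sqrt(7002188.1838) = 2646.16 m/s

2646.16


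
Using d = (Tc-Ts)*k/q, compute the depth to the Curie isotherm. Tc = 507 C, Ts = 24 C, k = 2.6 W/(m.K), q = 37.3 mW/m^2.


T_Curie - T_surf = 507 - 24 = 483 C
Convert q to W/m^2: 37.3 mW/m^2 = 0.0373 W/m^2
d = 483 * 2.6 / 0.0373 = 33667.56 m

33667.56


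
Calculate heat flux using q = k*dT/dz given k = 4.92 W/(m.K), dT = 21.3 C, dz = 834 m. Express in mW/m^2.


q = k * dT / dz * 1000
= 4.92 * 21.3 / 834 * 1000
= 0.125655 * 1000
= 125.6547 mW/m^2

125.6547


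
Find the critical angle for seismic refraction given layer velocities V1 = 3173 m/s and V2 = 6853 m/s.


V1/V2 = 3173/6853 = 0.463009
theta_c = arcsin(0.463009) = 27.5814 degrees

27.5814


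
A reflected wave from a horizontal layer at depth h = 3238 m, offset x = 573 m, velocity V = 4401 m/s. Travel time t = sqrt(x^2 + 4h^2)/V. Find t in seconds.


x^2 + 4h^2 = 573^2 + 4*3238^2 = 328329 + 41938576 = 42266905
sqrt(42266905) = 6501.3003
t = 6501.3003 / 4401 = 1.4772 s

1.4772


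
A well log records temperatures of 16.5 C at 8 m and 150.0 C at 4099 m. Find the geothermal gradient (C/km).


dT = 150.0 - 16.5 = 133.5 C
dz = 4099 - 8 = 4091 m
gradient = dT/dz * 1000 = 133.5/4091 * 1000 = 32.6326 C/km

32.6326


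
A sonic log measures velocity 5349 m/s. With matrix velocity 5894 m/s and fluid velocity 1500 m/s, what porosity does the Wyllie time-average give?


1/V - 1/Vm = 1/5349 - 1/5894 = 1.729e-05
1/Vf - 1/Vm = 1/1500 - 1/5894 = 0.000497
phi = 1.729e-05 / 0.000497 = 0.0348

0.0348


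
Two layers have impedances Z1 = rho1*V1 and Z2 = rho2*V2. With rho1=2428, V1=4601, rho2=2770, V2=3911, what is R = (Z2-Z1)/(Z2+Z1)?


Z1 = 2428 * 4601 = 11171228
Z2 = 2770 * 3911 = 10833470
R = (10833470 - 11171228) / (10833470 + 11171228) = -337758 / 22004698 = -0.0153

-0.0153


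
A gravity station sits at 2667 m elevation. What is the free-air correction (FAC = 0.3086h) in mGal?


FAC = 0.3086 * h
= 0.3086 * 2667
= 823.0362 mGal

823.0362


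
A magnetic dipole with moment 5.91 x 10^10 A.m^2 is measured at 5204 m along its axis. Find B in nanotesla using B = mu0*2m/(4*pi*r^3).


m = 5.91 x 10^10 = 59100000000 A.m^2
2m = 118200000000 A.m^2
r^3 = 5204^3 = 140932729664
B = (4pi*10^-7) * 118200000000 / (4*pi * 140932729664) * 1e9
= 148534.500662 / 1771012912651.11 * 1e9
= 83.8698 nT

83.8698


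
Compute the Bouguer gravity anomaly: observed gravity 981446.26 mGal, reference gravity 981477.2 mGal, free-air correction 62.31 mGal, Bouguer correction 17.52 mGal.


BA = g_obs - g_ref + FAC - BC
= 981446.26 - 981477.2 + 62.31 - 17.52
= 13.85 mGal

13.85


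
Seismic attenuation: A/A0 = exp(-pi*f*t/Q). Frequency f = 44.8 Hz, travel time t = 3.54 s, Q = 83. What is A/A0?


pi*f*t/Q = pi*44.8*3.54/83 = 6.002789
A/A0 = exp(-6.002789) = 0.002472

0.002472


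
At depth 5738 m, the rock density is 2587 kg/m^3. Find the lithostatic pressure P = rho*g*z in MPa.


P = rho * g * z / 1e6
= 2587 * 9.81 * 5738 / 1e6
= 145621660.86 / 1e6
= 145.6217 MPa

145.6217


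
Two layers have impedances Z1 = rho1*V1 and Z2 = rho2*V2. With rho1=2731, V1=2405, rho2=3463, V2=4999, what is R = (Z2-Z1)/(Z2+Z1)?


Z1 = 2731 * 2405 = 6568055
Z2 = 3463 * 4999 = 17311537
R = (17311537 - 6568055) / (17311537 + 6568055) = 10743482 / 23879592 = 0.4499

0.4499


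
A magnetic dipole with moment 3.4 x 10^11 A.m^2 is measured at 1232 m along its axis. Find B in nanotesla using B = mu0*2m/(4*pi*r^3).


m = 3.4 x 10^11 = 340000000000 A.m^2
2m = 680000000000 A.m^2
r^3 = 1232^3 = 1869959168
B = (4pi*10^-7) * 680000000000 / (4*pi * 1869959168) * 1e9
= 854513.201776 / 23498599938.81 * 1e9
= 36364.4304 nT

36364.4304


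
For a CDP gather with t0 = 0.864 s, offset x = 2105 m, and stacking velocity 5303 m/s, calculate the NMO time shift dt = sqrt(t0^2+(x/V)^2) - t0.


x/Vnmo = 2105/5303 = 0.396945
(x/Vnmo)^2 = 0.157565
t0^2 = 0.746496
sqrt(0.746496 + 0.157565) = 0.950821
dt = 0.950821 - 0.864 = 0.086821

0.086821


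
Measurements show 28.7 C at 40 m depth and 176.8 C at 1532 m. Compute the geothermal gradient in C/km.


dT = 176.8 - 28.7 = 148.1 C
dz = 1532 - 40 = 1492 m
gradient = dT/dz * 1000 = 148.1/1492 * 1000 = 99.2627 C/km

99.2627


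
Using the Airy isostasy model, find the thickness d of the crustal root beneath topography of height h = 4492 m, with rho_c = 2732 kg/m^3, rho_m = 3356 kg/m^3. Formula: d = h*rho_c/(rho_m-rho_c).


rho_m - rho_c = 3356 - 2732 = 624
d = 4492 * 2732 / 624
= 12272144 / 624
= 19666.9 m

19666.9


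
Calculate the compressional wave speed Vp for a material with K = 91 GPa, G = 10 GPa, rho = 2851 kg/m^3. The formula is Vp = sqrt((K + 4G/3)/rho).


First compute the effective modulus:
K + 4G/3 = 91e9 + 4*10e9/3 = 104333333333.33 Pa
Then divide by density:
104333333333.33 / 2851 = 36595346.662 Pa/(kg/m^3)
Take the square root:
Vp = sqrt(36595346.662) = 6049.41 m/s

6049.41


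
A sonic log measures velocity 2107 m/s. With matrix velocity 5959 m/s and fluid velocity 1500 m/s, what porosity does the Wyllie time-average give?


1/V - 1/Vm = 1/2107 - 1/5959 = 0.0003068
1/Vf - 1/Vm = 1/1500 - 1/5959 = 0.00049885
phi = 0.0003068 / 0.00049885 = 0.615

0.615


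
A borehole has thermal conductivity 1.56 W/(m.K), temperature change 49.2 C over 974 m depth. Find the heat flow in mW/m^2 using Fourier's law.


q = k * dT / dz * 1000
= 1.56 * 49.2 / 974 * 1000
= 0.078801 * 1000
= 78.8008 mW/m^2

78.8008


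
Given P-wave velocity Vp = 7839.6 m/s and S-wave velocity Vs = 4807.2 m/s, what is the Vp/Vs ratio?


Vp/Vs = 7839.6 / 4807.2
= 1.6308

1.6308


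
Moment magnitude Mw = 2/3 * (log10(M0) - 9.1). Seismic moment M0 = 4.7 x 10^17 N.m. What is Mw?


log10(M0) = log10(4.7 x 10^17) = 17.6721
Mw = 2/3 * (17.6721 - 9.1)
= 2/3 * 8.5721
= 5.71

5.71


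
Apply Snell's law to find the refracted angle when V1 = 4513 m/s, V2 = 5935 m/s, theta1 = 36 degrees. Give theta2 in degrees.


sin(theta1) = sin(36 deg) = 0.587785
sin(theta2) = V2/V1 * sin(theta1) = 5935/4513 * 0.587785 = 0.77299
theta2 = arcsin(0.77299) = 50.6232 degrees

50.6232


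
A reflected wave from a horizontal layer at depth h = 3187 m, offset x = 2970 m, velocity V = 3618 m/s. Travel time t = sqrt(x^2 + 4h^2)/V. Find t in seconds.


x^2 + 4h^2 = 2970^2 + 4*3187^2 = 8820900 + 40627876 = 49448776
sqrt(49448776) = 7031.9824
t = 7031.9824 / 3618 = 1.9436 s

1.9436


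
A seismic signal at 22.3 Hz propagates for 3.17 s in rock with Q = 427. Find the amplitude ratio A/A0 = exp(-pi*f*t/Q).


pi*f*t/Q = pi*22.3*3.17/427 = 0.520099
A/A0 = exp(-0.520099) = 0.594462

0.594462


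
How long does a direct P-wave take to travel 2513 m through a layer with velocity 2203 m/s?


t = x / V
= 2513 / 2203
= 1.1407 s

1.1407


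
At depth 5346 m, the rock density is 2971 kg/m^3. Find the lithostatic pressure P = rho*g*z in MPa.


P = rho * g * z / 1e6
= 2971 * 9.81 * 5346 / 1e6
= 155811896.46 / 1e6
= 155.8119 MPa

155.8119


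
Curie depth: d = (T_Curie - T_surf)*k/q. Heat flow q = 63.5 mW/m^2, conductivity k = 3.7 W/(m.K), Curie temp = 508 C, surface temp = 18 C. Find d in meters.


T_Curie - T_surf = 508 - 18 = 490 C
Convert q to W/m^2: 63.5 mW/m^2 = 0.0635 W/m^2
d = 490 * 3.7 / 0.0635 = 28551.18 m

28551.18


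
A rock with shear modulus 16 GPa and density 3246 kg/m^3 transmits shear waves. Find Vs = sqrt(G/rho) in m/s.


Convert G to Pa: G = 16e9 Pa
Compute G/rho = 16e9 / 3246 = 4929143.5613
Vs = sqrt(4929143.5613) = 2220.17 m/s

2220.17


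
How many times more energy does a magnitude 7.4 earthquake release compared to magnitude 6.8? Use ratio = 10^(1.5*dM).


M2 - M1 = 7.4 - 6.8 = 0.6
1.5 * 0.6 = 0.9
ratio = 10^0.9 = 7.94

7.94


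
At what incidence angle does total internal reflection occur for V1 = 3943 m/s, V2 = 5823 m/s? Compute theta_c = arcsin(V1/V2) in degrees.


V1/V2 = 3943/5823 = 0.677142
theta_c = arcsin(0.677142) = 42.6207 degrees

42.6207


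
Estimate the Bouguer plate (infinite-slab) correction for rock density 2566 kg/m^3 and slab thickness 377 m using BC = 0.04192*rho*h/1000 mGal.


BC = 0.04192 * rho * h / 1000
= 0.04192 * 2566 * 377 / 1000
= 40.5527 mGal

40.5527


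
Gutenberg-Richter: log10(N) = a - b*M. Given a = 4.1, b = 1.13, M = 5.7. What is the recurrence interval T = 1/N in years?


log10(N) = 4.1 - 1.13*5.7 = -2.341
N = 10^-2.341 = 0.00456
T = 1/N = 1/0.00456 = 219.2805 years

219.2805


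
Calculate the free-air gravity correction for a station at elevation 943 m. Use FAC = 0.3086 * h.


FAC = 0.3086 * h
= 0.3086 * 943
= 291.0098 mGal

291.0098


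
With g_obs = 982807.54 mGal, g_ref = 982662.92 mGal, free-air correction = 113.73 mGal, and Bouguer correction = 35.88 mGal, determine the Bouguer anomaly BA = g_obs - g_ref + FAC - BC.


BA = g_obs - g_ref + FAC - BC
= 982807.54 - 982662.92 + 113.73 - 35.88
= 222.47 mGal

222.47


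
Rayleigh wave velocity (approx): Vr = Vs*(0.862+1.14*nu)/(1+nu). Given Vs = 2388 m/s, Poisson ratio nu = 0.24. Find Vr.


Numerator factor = 0.862 + 1.14*0.24 = 1.1356
Denominator = 1 + 0.24 = 1.24
Vr = 2388 * 1.1356 / 1.24 = 2186.95 m/s

2186.95


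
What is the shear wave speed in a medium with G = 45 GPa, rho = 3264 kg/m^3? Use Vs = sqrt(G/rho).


Convert G to Pa: G = 45e9 Pa
Compute G/rho = 45e9 / 3264 = 13786764.7059
Vs = sqrt(13786764.7059) = 3713.05 m/s

3713.05


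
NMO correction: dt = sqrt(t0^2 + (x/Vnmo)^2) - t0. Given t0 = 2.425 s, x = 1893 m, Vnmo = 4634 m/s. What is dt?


x/Vnmo = 1893/4634 = 0.408502
(x/Vnmo)^2 = 0.166874
t0^2 = 5.880625
sqrt(5.880625 + 0.166874) = 2.459166
dt = 2.459166 - 2.425 = 0.034166

0.034166


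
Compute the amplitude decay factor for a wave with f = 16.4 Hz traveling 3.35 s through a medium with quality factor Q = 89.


pi*f*t/Q = pi*16.4*3.35/89 = 1.939316
A/A0 = exp(-1.939316) = 0.143802

0.143802


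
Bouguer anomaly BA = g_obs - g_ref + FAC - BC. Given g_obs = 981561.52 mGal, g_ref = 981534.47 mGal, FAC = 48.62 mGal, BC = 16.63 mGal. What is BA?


BA = g_obs - g_ref + FAC - BC
= 981561.52 - 981534.47 + 48.62 - 16.63
= 59.04 mGal

59.04


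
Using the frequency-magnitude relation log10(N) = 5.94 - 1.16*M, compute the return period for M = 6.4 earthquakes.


log10(N) = 5.94 - 1.16*6.4 = -1.484
N = 10^-1.484 = 0.03281
T = 1/N = 1/0.03281 = 30.4789 years

30.4789


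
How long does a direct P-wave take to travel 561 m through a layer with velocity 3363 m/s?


t = x / V
= 561 / 3363
= 0.1668 s

0.1668


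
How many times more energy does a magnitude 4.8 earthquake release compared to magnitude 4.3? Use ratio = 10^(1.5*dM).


M2 - M1 = 4.8 - 4.3 = 0.5
1.5 * 0.5 = 0.75
ratio = 10^0.75 = 5.62

5.62


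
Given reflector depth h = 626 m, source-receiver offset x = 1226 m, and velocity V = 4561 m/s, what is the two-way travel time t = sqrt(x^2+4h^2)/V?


x^2 + 4h^2 = 1226^2 + 4*626^2 = 1503076 + 1567504 = 3070580
sqrt(3070580) = 1752.3071
t = 1752.3071 / 4561 = 0.3842 s

0.3842


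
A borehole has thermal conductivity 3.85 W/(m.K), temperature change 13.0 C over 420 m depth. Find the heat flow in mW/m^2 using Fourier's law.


q = k * dT / dz * 1000
= 3.85 * 13.0 / 420 * 1000
= 0.119167 * 1000
= 119.1667 mW/m^2

119.1667


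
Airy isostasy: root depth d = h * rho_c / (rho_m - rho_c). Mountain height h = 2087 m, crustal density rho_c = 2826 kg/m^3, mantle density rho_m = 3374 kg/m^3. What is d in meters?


rho_m - rho_c = 3374 - 2826 = 548
d = 2087 * 2826 / 548
= 5897862 / 548
= 10762.52 m

10762.52


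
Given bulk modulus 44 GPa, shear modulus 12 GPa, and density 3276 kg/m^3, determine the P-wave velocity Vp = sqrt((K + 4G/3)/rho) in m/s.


First compute the effective modulus:
K + 4G/3 = 44e9 + 4*12e9/3 = 60000000000.0 Pa
Then divide by density:
60000000000.0 / 3276 = 18315018.315 Pa/(kg/m^3)
Take the square root:
Vp = sqrt(18315018.315) = 4279.6 m/s

4279.6


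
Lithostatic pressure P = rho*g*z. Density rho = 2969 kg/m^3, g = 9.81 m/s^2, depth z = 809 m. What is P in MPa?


P = rho * g * z / 1e6
= 2969 * 9.81 * 809 / 1e6
= 23562845.01 / 1e6
= 23.5628 MPa

23.5628


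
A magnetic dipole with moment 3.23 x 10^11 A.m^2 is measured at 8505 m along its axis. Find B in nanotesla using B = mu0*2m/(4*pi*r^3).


m = 3.23 x 10^11 = 323000000000 A.m^2
2m = 646000000000 A.m^2
r^3 = 8505^3 = 615209387625
B = (4pi*10^-7) * 646000000000 / (4*pi * 615209387625) * 1e9
= 811787.541688 / 7730949170328.7 * 1e9
= 105.0049 nT

105.0049


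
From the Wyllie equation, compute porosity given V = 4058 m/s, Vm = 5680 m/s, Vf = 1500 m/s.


1/V - 1/Vm = 1/4058 - 1/5680 = 7.037e-05
1/Vf - 1/Vm = 1/1500 - 1/5680 = 0.00049061
phi = 7.037e-05 / 0.00049061 = 0.1434

0.1434


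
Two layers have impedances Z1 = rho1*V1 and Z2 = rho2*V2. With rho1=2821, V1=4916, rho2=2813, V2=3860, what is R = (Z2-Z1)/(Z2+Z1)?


Z1 = 2821 * 4916 = 13868036
Z2 = 2813 * 3860 = 10858180
R = (10858180 - 13868036) / (10858180 + 13868036) = -3009856 / 24726216 = -0.1217

-0.1217


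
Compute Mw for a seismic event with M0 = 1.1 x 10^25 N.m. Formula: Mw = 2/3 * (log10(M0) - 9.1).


log10(M0) = log10(1.1 x 10^25) = 25.0414
Mw = 2/3 * (25.0414 - 9.1)
= 2/3 * 15.9414
= 10.63

10.63


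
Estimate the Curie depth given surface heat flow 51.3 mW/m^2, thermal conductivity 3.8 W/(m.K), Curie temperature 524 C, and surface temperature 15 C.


T_Curie - T_surf = 524 - 15 = 509 C
Convert q to W/m^2: 51.3 mW/m^2 = 0.0513 W/m^2
d = 509 * 3.8 / 0.0513 = 37703.7 m

37703.7


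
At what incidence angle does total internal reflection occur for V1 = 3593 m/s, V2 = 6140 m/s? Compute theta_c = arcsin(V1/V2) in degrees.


V1/V2 = 3593/6140 = 0.585179
theta_c = arcsin(0.585179) = 35.8156 degrees

35.8156


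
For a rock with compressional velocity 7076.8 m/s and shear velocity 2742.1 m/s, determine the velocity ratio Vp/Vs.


Vp/Vs = 7076.8 / 2742.1
= 2.5808

2.5808


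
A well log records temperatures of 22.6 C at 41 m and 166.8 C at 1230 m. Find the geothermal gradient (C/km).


dT = 166.8 - 22.6 = 144.2 C
dz = 1230 - 41 = 1189 m
gradient = dT/dz * 1000 = 144.2/1189 * 1000 = 121.2784 C/km

121.2784


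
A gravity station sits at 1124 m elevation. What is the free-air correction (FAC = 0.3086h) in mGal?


FAC = 0.3086 * h
= 0.3086 * 1124
= 346.8664 mGal

346.8664


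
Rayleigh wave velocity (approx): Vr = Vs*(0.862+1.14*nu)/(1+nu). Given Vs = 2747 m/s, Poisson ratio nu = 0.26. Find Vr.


Numerator factor = 0.862 + 1.14*0.26 = 1.1584
Denominator = 1 + 0.26 = 1.26
Vr = 2747 * 1.1584 / 1.26 = 2525.5 m/s

2525.5


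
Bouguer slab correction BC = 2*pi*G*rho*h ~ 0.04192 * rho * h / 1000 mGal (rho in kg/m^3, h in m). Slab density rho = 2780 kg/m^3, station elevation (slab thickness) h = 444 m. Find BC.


BC = 0.04192 * rho * h / 1000
= 0.04192 * 2780 * 444 / 1000
= 51.7427 mGal

51.7427


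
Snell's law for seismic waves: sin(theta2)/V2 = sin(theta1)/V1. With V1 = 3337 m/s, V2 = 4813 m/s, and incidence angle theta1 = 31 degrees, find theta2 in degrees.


sin(theta1) = sin(31 deg) = 0.515038
sin(theta2) = V2/V1 * sin(theta1) = 4813/3337 * 0.515038 = 0.742846
theta2 = arcsin(0.742846) = 47.9744 degrees

47.9744


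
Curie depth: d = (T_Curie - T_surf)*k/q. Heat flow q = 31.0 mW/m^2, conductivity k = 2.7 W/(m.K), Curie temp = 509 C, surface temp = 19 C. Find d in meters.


T_Curie - T_surf = 509 - 19 = 490 C
Convert q to W/m^2: 31.0 mW/m^2 = 0.031 W/m^2
d = 490 * 2.7 / 0.031 = 42677.42 m

42677.42


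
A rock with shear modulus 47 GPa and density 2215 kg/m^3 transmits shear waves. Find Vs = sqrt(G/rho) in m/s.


Convert G to Pa: G = 47e9 Pa
Compute G/rho = 47e9 / 2215 = 21218961.6253
Vs = sqrt(21218961.6253) = 4606.4 m/s

4606.4


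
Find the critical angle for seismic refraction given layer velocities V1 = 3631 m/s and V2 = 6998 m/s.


V1/V2 = 3631/6998 = 0.518863
theta_c = arcsin(0.518863) = 31.256 degrees

31.256


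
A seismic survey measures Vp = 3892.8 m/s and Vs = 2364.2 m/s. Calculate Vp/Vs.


Vp/Vs = 3892.8 / 2364.2
= 1.6466

1.6466


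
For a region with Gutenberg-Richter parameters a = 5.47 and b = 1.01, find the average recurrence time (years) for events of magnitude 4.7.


log10(N) = 5.47 - 1.01*4.7 = 0.723
N = 10^0.723 = 5.284453
T = 1/N = 1/5.284453 = 0.1892 years

0.1892


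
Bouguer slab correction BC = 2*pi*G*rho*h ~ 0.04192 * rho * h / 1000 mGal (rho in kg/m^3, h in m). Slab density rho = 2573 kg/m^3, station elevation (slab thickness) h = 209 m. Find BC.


BC = 0.04192 * rho * h / 1000
= 0.04192 * 2573 * 209 / 1000
= 22.5428 mGal

22.5428


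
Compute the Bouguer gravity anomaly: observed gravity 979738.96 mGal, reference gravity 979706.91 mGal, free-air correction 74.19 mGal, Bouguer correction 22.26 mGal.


BA = g_obs - g_ref + FAC - BC
= 979738.96 - 979706.91 + 74.19 - 22.26
= 83.98 mGal

83.98


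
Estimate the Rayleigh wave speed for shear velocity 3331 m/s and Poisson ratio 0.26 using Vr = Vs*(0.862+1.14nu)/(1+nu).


Numerator factor = 0.862 + 1.14*0.26 = 1.1584
Denominator = 1 + 0.26 = 1.26
Vr = 3331 * 1.1584 / 1.26 = 3062.41 m/s

3062.41


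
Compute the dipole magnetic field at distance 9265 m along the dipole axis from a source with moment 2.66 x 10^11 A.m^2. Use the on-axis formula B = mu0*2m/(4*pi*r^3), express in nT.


m = 2.66 x 10^11 = 266000000000 A.m^2
2m = 532000000000 A.m^2
r^3 = 9265^3 = 795309684625
B = (4pi*10^-7) * 532000000000 / (4*pi * 795309684625) * 1e9
= 668530.916684 / 9994156250186.86 * 1e9
= 66.8922 nT

66.8922


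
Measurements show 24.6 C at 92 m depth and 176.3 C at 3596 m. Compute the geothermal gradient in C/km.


dT = 176.3 - 24.6 = 151.7 C
dz = 3596 - 92 = 3504 m
gradient = dT/dz * 1000 = 151.7/3504 * 1000 = 43.2934 C/km

43.2934


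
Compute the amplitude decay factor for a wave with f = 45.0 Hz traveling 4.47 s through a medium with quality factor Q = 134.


pi*f*t/Q = pi*45.0*4.47/134 = 4.715906
A/A0 = exp(-4.715906) = 0.008952

0.008952


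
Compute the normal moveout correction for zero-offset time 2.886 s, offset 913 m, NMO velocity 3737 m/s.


x/Vnmo = 913/3737 = 0.244314
(x/Vnmo)^2 = 0.059689
t0^2 = 8.328996
sqrt(8.328996 + 0.059689) = 2.896323
dt = 2.896323 - 2.886 = 0.010323

0.010323


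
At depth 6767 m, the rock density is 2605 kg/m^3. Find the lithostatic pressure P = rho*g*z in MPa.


P = rho * g * z / 1e6
= 2605 * 9.81 * 6767 / 1e6
= 172931023.35 / 1e6
= 172.931 MPa

172.931


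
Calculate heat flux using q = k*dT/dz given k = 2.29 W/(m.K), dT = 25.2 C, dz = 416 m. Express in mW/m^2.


q = k * dT / dz * 1000
= 2.29 * 25.2 / 416 * 1000
= 0.138721 * 1000
= 138.7212 mW/m^2

138.7212


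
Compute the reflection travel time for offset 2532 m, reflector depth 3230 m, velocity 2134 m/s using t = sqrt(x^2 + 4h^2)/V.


x^2 + 4h^2 = 2532^2 + 4*3230^2 = 6411024 + 41731600 = 48142624
sqrt(48142624) = 6938.4886
t = 6938.4886 / 2134 = 3.2514 s

3.2514


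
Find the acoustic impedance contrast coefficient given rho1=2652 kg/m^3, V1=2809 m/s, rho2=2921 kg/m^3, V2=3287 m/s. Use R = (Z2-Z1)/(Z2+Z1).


Z1 = 2652 * 2809 = 7449468
Z2 = 2921 * 3287 = 9601327
R = (9601327 - 7449468) / (9601327 + 7449468) = 2151859 / 17050795 = 0.1262

0.1262


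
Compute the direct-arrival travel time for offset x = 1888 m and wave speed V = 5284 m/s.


t = x / V
= 1888 / 5284
= 0.3573 s

0.3573


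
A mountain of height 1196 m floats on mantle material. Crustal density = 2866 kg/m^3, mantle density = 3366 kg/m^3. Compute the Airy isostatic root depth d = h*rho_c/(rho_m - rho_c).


rho_m - rho_c = 3366 - 2866 = 500
d = 1196 * 2866 / 500
= 3427736 / 500
= 6855.47 m

6855.47


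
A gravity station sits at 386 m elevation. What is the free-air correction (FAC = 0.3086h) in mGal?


FAC = 0.3086 * h
= 0.3086 * 386
= 119.1196 mGal

119.1196


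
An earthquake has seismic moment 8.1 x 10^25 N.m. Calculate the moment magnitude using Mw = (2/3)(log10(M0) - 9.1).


log10(M0) = log10(8.1 x 10^25) = 25.9085
Mw = 2/3 * (25.9085 - 9.1)
= 2/3 * 16.8085
= 11.21

11.21


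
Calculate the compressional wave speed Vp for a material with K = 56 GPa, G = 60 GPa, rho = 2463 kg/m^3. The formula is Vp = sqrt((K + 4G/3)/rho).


First compute the effective modulus:
K + 4G/3 = 56e9 + 4*60e9/3 = 136000000000.0 Pa
Then divide by density:
136000000000.0 / 2463 = 55217214.7787 Pa/(kg/m^3)
Take the square root:
Vp = sqrt(55217214.7787) = 7430.83 m/s

7430.83


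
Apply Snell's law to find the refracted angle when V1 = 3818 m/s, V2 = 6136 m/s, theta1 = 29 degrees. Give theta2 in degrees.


sin(theta1) = sin(29 deg) = 0.48481
sin(theta2) = V2/V1 * sin(theta1) = 6136/3818 * 0.48481 = 0.779149
theta2 = arcsin(0.779149) = 51.1827 degrees

51.1827


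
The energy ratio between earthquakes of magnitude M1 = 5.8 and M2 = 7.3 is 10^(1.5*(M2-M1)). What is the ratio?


M2 - M1 = 7.3 - 5.8 = 1.5
1.5 * 1.5 = 2.25
ratio = 10^2.25 = 177.83

177.83


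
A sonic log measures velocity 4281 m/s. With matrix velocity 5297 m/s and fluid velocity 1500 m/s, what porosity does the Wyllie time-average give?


1/V - 1/Vm = 1/4281 - 1/5297 = 4.48e-05
1/Vf - 1/Vm = 1/1500 - 1/5297 = 0.00047788
phi = 4.48e-05 / 0.00047788 = 0.0938

0.0938
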